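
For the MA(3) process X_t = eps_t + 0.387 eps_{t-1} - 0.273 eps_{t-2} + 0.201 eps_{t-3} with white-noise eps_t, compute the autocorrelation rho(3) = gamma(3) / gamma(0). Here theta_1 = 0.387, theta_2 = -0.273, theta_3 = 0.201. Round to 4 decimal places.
\rho(3) = 0.1589

For an MA(q) process with theta_0 = 1, the autocovariance is
  gamma(k) = sigma^2 * sum_{i=0..q-k} theta_i * theta_{i+k},
and rho(k) = gamma(k) / gamma(0). Sigma^2 cancels.
  numerator   = (1)*(0.201) = 0.201.
  denominator = (1)^2 + (0.387)^2 + (-0.273)^2 + (0.201)^2 = 1.264699.
  rho(3) = 0.201 / 1.264699 = 0.1589.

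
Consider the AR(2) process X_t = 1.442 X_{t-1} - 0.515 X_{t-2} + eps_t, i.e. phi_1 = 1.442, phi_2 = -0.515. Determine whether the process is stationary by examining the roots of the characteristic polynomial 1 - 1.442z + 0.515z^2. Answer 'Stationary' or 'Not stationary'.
\text{Stationary}

The AR(p) characteristic polynomial is P(z) = 1 - 1.442z + 0.515z^2.
Stationarity requires all roots to lie outside the unit circle, i.e. |z| > 1 for every root.
Set 1 + (-1.442) z + (0.515) z^2 = 0, i.e. a z^2 + b z + c = 0 with a = 0.515, b = -1.442, c = 1.
Discriminant D = b^2 - 4ac = (-1.442)^2 - 4*(0.515)*1 = 2.079364 - (2.06) = 0.019364.
D >= 0, so the roots are real: z = (-b +/- sqrt(D)) / (2a) = (1.442 +/- 0.139155) / (1.03).
  z_1 = (1.442 + 0.139155) / (1.03) = 1.5351,   |z_1| = 1.5351.
  z_2 = (1.442 - 0.139155) / (1.03) = 1.2649,   |z_2| = 1.2649.
Moduli of all roots: 1.5351, 1.2649.
All moduli strictly greater than 1? Yes.
Verdict: Stationary.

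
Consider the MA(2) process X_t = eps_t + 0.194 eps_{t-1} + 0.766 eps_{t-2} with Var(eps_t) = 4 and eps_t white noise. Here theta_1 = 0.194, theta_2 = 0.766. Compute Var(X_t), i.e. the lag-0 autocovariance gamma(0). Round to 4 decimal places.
\gamma(0) = 6.4976

For an MA(q) process X_t = eps_t + sum_i theta_i eps_{t-i} with
Var(eps_t) = sigma^2, the variance is
  gamma(0) = sigma^2 * (1 + sum_i theta_i^2).
  sum_i theta_i^2 = (0.194)^2 + (0.766)^2 = 0.037636 + 0.586756 = 0.624392.
  gamma(0) = 4 * (1 + 0.624392) = 4 * 1.624392 = 6.497568, which rounds to 6.4976.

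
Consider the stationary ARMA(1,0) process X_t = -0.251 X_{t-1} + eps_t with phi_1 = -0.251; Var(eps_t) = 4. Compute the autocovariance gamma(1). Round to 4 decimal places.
\gamma(1) = -1.0715

Multiply the model equation by X_{t-k} and take expectations. With theta_0 = psi_0 = 1 and psi_j the MA(infinity) weights, this gives
  gamma(k) - sum_i phi_i gamma(k-i) = c_k,
  c_k = sigma^2 * sum_{j=k..q} theta_j psi_{j-k}   (c_k = 0 for k > q),
using gamma(-m) = gamma(m).
Pure AR (q = 0): c_0 = sigma^2 = 4, c_k = 0 for k >= 1.
Equations for k = 0 and k = 1 (AR order 1):
  gamma(0) = phi_1 gamma(1) + c_0
  gamma(1) = phi_1 gamma(0) + c_1
Substituting the second into the first: gamma(0) (1 - phi_1^2) = c_0 + phi_1 c_1, so
  gamma(0) = c_0 / (1 - phi_1^2) = 4 / (1 - (-0.251)^2) = 4 / 0.936999 = 4.268948.
  gamma(1) = phi_1 gamma(0) = (-0.251)(4.268948) = -1.071506.
Therefore gamma(1) = -1.0715 (to 4 decimal places).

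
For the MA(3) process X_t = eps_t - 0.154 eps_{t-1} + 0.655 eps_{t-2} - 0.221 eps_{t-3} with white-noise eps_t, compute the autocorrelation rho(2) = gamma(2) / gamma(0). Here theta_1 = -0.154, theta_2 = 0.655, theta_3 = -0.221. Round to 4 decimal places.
\rho(2) = 0.4589

For an MA(q) process with theta_0 = 1, the autocovariance is
  gamma(k) = sigma^2 * sum_{i=0..q-k} theta_i * theta_{i+k},
and rho(k) = gamma(k) / gamma(0). Sigma^2 cancels.
  numerator   = (1)*(0.655) + (-0.154)*(-0.221) = 0.689034.
  denominator = (1)^2 + (-0.154)^2 + (0.655)^2 + (-0.221)^2 = 1.501582.
  rho(2) = 0.689034 / 1.501582 = 0.4589.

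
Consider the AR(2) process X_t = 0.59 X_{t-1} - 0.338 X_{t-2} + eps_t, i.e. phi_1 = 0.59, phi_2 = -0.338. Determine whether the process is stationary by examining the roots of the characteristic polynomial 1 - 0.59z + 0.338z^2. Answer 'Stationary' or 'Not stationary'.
\text{Stationary}

The AR(p) characteristic polynomial is P(z) = 1 - 0.59z + 0.338z^2.
Stationarity requires all roots to lie outside the unit circle, i.e. |z| > 1 for every root.
Set 1 + (-0.59) z + (0.338) z^2 = 0, i.e. a z^2 + b z + c = 0 with a = 0.338, b = -0.59, c = 1.
Discriminant D = b^2 - 4ac = (-0.59)^2 - 4*(0.338)*1 = 0.3481 - (1.352) = -1.0039.
D < 0, so the roots are the complex-conjugate pair z = (-b +/- i sqrt(-D)) / (2a) = 0.8728 +/- 1.4822i.
For a conjugate pair |z|^2 = z * conj(z) = (product of roots) = c/a = 1/(0.338) = 2.95858, so |z| = sqrt(2.95858) = 1.7201 for both roots.
Moduli of all roots: 1.7201, 1.7201.
All moduli strictly greater than 1? Yes.
Verdict: Stationary.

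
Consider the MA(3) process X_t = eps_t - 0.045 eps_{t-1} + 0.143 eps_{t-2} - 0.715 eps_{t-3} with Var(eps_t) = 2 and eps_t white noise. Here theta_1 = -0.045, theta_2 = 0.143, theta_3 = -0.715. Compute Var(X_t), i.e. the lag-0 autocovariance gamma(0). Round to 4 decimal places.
\gamma(0) = 3.0674

For an MA(q) process X_t = eps_t + sum_i theta_i eps_{t-i} with
Var(eps_t) = sigma^2, the variance is
  gamma(0) = sigma^2 * (1 + sum_i theta_i^2).
  sum_i theta_i^2 = (-0.045)^2 + (0.143)^2 + (-0.715)^2 = 0.002025 + 0.020449 + 0.511225 = 0.533699.
  gamma(0) = 2 * (1 + 0.533699) = 2 * 1.533699 = 3.067398, which rounds to 3.0674.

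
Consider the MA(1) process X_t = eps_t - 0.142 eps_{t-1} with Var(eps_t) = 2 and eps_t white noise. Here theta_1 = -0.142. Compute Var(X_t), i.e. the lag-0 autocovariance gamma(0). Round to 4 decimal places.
\gamma(0) = 2.0403

For an MA(q) process X_t = eps_t + sum_i theta_i eps_{t-i} with
Var(eps_t) = sigma^2, the variance is
  gamma(0) = sigma^2 * (1 + sum_i theta_i^2).
  sum_i theta_i^2 = (-0.142)^2 = 0.020164.
  gamma(0) = 2 * (1 + 0.020164) = 2 * 1.020164 = 2.040328, which rounds to 2.0403.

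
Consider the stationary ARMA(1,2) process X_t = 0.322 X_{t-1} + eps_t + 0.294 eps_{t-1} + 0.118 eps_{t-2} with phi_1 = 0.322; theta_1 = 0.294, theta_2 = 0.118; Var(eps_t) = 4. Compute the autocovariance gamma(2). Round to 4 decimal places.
\gamma(2) = 1.5627

Multiply the model equation by X_{t-k} and take expectations. With theta_0 = psi_0 = 1 and psi_j the MA(infinity) weights, this gives
  gamma(k) - sum_i phi_i gamma(k-i) = c_k,
  c_k = sigma^2 * sum_{j=k..q} theta_j psi_{j-k}   (c_k = 0 for k > q),
using gamma(-m) = gamma(m).
psi-weights needed (psi_j = theta_j + sum_i phi_i psi_{j-i}):
  psi_1 = theta_1 + phi_1 = 0.294 + (0.322) = 0.616
  psi_2 = theta_2 + phi_1 psi_1 = 0.118 + (0.322)(0.616) = 0.316352
Right-hand sides:
  c_0 = sigma^2 (1 + theta_1 psi_1 + theta_2 psi_2) = 4 * (1 + (0.294)(0.616) + (0.118)(0.316352)) = 4 * 1.218434 = 4.873734
  c_1 = sigma^2 (theta_1 + theta_2 psi_1) = 4 * (0.294 + (0.118)(0.616)) = 1.466752
  c_2 = sigma^2 theta_2 = 4 * (0.118) = 0.472
Equations for k = 0 and k = 1 (AR order 1):
  gamma(0) = phi_1 gamma(1) + c_0
  gamma(1) = phi_1 gamma(0) + c_1
Substituting the second into the first: gamma(0) (1 - phi_1^2) = c_0 + phi_1 c_1, so
  gamma(0) = (c_0 + phi_1 c_1) / (1 - phi_1^2) = (4.873734 + (0.322)(1.466752)) / (1 - (0.322)^2) = 5.346028 / 0.896316 = 5.964446.
  gamma(1) = phi_1 gamma(0) + c_1 = (0.322)(5.964446) + (1.466752) = 3.387304.
For k = 2: gamma(2) = phi_1 gamma(1) + c_2
  = (0.322)(3.387304) + (0.472) = 1.562712.
Therefore gamma(2) = 1.5627 (to 4 decimal places).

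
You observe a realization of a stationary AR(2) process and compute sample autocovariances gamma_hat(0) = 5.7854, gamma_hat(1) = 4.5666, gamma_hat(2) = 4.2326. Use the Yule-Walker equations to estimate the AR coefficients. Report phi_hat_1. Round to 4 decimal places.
\hat\phi_{1} = 0.5620

The Yule-Walker equations for an AR(p) process read, in matrix form,
  Gamma_p phi = r_p,   with   (Gamma_p)_{ij} = gamma(|i - j|),
                       (r_p)_i = gamma(i),   i,j = 1..p.
Substitute the sample gammas (Toeplitz matrix and right-hand side of size 2):
  Gamma_p = [[5.7854, 4.5666], [4.5666, 5.7854]]
  r_p     = [4.5666, 4.2326]
Written out:
  5.7854 phi_1 + 4.5666 phi_2 = 4.5666
  4.5666 phi_1 + 5.7854 phi_2 = 4.2326
Solve by Cramer's rule:
  det = gamma(0)^2 - gamma(1)^2 = (5.7854)^2 - (4.5666)^2 = 33.47085316 - 20.85383556 = 12.6170176
  phi_hat_1 = [gamma(1) gamma(0) - gamma(1) gamma(2)] / det = [(4.5666)(5.7854) - (4.5666)(4.2326)] / 12.6170176 = 7.09101648 / 12.6170176 = 0.562
  phi_hat_2 = [gamma(0) gamma(2) - gamma(1)^2] / det = [(5.7854)(4.2326) - (4.5666)^2] / 12.6170176 = 3.63344848 / 12.6170176 = 0.288
So phi_hat = [0.5620, 0.2880].
Therefore phi_hat_1 = 0.5620.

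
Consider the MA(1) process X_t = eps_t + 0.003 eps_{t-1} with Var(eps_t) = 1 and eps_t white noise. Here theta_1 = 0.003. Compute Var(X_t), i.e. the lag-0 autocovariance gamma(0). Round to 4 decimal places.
\gamma(0) = 1.0000

For an MA(q) process X_t = eps_t + sum_i theta_i eps_{t-i} with
Var(eps_t) = sigma^2, the variance is
  gamma(0) = sigma^2 * (1 + sum_i theta_i^2).
  sum_i theta_i^2 = (0.003)^2 = 0.000009.
  gamma(0) = 1 * (1 + 0.000009) = 1 * 1.000009 = 1.000009, which rounds to 1.0000.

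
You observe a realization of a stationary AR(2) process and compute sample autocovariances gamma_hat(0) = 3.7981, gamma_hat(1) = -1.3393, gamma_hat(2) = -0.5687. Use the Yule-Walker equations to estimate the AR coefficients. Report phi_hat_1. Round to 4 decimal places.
\hat\phi_{1} = -0.4630

The Yule-Walker equations for an AR(p) process read, in matrix form,
  Gamma_p phi = r_p,   with   (Gamma_p)_{ij} = gamma(|i - j|),
                       (r_p)_i = gamma(i),   i,j = 1..p.
Substitute the sample gammas (Toeplitz matrix and right-hand side of size 2):
  Gamma_p = [[3.7981, -1.3393], [-1.3393, 3.7981]]
  r_p     = [-1.3393, -0.5687]
Written out:
  3.7981 phi_1 - 1.3393 phi_2 = -1.3393
  -1.3393 phi_1 + 3.7981 phi_2 = -0.5687
Solve by Cramer's rule:
  det = gamma(0)^2 - gamma(1)^2 = (3.7981)^2 - (-1.3393)^2 = 14.42556361 - 1.79372449 = 12.63183912
  phi_hat_1 = [gamma(1) gamma(0) - gamma(1) gamma(2)] / det = [(-1.3393)(3.7981) - (-1.3393)(-0.5687)] / 12.63183912 = -5.84845524 / 12.63183912 = -0.463
  phi_hat_2 = [gamma(0) gamma(2) - gamma(1)^2] / det = [(3.7981)(-0.5687) - (-1.3393)^2] / 12.63183912 = -3.95370396 / 12.63183912 = -0.313
So phi_hat = [-0.4630, -0.3130].
Therefore phi_hat_1 = -0.4630.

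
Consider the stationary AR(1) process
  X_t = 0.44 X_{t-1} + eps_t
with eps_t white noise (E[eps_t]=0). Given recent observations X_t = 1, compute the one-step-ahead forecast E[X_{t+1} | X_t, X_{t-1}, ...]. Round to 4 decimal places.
E[X_{t+1} \mid \mathcal F_t] = 0.4400

For an AR(p) model X_t = c + sum_i phi_i X_{t-i} + eps_t, the
one-step-ahead conditional mean is
  E[X_{t+1} | X_t, ...] = c + sum_i phi_i X_{t+1-i}.
Substitute known values:
  E[X_{t+1} | ...] = (0.44) * (1)
                   = 0.4400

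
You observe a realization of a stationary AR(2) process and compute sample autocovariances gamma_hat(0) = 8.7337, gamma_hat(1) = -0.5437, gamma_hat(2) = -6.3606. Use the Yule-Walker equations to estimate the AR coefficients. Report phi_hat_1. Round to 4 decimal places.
\hat\phi_{1} = -0.1080

The Yule-Walker equations for an AR(p) process read, in matrix form,
  Gamma_p phi = r_p,   with   (Gamma_p)_{ij} = gamma(|i - j|),
                       (r_p)_i = gamma(i),   i,j = 1..p.
Substitute the sample gammas (Toeplitz matrix and right-hand side of size 2):
  Gamma_p = [[8.7337, -0.5437], [-0.5437, 8.7337]]
  r_p     = [-0.5437, -6.3606]
Written out:
  8.7337 phi_1 - 0.5437 phi_2 = -0.5437
  -0.5437 phi_1 + 8.7337 phi_2 = -6.3606
Solve by Cramer's rule:
  det = gamma(0)^2 - gamma(1)^2 = (8.7337)^2 - (-0.5437)^2 = 76.27751569 - 0.29560969 = 75.981906
  phi_hat_1 = [gamma(1) gamma(0) - gamma(1) gamma(2)] / det = [(-0.5437)(8.7337) - (-0.5437)(-6.3606)] / 75.981906 = -8.20677091 / 75.981906 = -0.108
  phi_hat_2 = [gamma(0) gamma(2) - gamma(1)^2] / det = [(8.7337)(-6.3606) - (-0.5437)^2] / 75.981906 = -55.84718191 / 75.981906 = -0.735
So phi_hat = [-0.1080, -0.7350].
Therefore phi_hat_1 = -0.1080.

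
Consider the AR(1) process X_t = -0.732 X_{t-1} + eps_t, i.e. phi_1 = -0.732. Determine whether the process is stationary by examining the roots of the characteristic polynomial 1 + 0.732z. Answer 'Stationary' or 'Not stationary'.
\text{Stationary}

The AR(p) characteristic polynomial is P(z) = 1 + 0.732z.
Stationarity requires all roots to lie outside the unit circle, i.e. |z| > 1 for every root.
This is linear in z: 1 + (0.732) z = 0  =>  z = -1/(0.732) = -1.36612,  |z| = 1.36612.
Moduli of all roots: 1.3661.
All moduli strictly greater than 1? Yes.
Verdict: Stationary.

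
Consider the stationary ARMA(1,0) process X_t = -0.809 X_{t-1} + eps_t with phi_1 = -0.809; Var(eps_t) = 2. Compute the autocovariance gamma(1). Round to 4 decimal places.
\gamma(1) = -4.6828

Multiply the model equation by X_{t-k} and take expectations. With theta_0 = psi_0 = 1 and psi_j the MA(infinity) weights, this gives
  gamma(k) - sum_i phi_i gamma(k-i) = c_k,
  c_k = sigma^2 * sum_{j=k..q} theta_j psi_{j-k}   (c_k = 0 for k > q),
using gamma(-m) = gamma(m).
Pure AR (q = 0): c_0 = sigma^2 = 2, c_k = 0 for k >= 1.
Equations for k = 0 and k = 1 (AR order 1):
  gamma(0) = phi_1 gamma(1) + c_0
  gamma(1) = phi_1 gamma(0) + c_1
Substituting the second into the first: gamma(0) (1 - phi_1^2) = c_0 + phi_1 c_1, so
  gamma(0) = c_0 / (1 - phi_1^2) = 2 / (1 - (-0.809)^2) = 2 / 0.345519 = 5.788394.
  gamma(1) = phi_1 gamma(0) = (-0.809)(5.788394) = -4.68281.
Therefore gamma(1) = -4.6828 (to 4 decimal places).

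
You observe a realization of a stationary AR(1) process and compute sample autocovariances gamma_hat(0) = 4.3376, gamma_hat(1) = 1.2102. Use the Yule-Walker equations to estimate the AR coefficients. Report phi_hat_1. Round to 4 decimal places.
\hat\phi_{1} = 0.2790

The Yule-Walker equations for an AR(p) process read, in matrix form,
  Gamma_p phi = r_p,   with   (Gamma_p)_{ij} = gamma(|i - j|),
                       (r_p)_i = gamma(i),   i,j = 1..p.
Substitute the sample gammas (Toeplitz matrix and right-hand side of size 1):
  Gamma_p = [[4.3376]]
  r_p     = [1.2102]
With p = 1 this is the single equation gamma(0) phi_1 = gamma(1):
  phi_hat_1 = gamma(1) / gamma(0) = 1.2102 / 4.3376 = 0.2790.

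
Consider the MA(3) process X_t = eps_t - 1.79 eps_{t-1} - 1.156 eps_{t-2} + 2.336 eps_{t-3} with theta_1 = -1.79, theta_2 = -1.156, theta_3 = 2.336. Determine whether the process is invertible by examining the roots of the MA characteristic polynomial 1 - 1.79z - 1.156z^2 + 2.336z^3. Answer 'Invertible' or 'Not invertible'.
\text{Not invertible}

The MA(q) characteristic polynomial is P(z) = 1 - 1.79z - 1.156z^2 + 2.336z^3.
Invertibility requires all roots to lie outside the unit circle, i.e. |z| > 1 for every root.
Degree 3: look for a simple real root z0 first, then factor out (1 - z/z0) and solve the remaining quadratic.
Testing z0 = 0.625: P(0.625) = 1 + (-1.79)(0.625) + (-1.156)(0.625)^2 + (2.336)(0.625)^3
  = 1 + (-1.11875) + (-0.451562) + (0.570312) = 0.  So z_0 = 0.625 is a root, |z_0| = 0.625.
Divide out the factor (1 - 1.6 z) = (1 - z/z0) (since 1/z0 = 1.6):
  P(z) = (1 - 1.6 z)(1 + (-0.19) z + (-1.46) z^2)
  [check: z-coef -0.19 - (1.6) = -1.79; z^2-coef -1.46 - (1.6)(-0.19) = -1.156; z^3-coef -(1.6)(-1.46) = 2.336.]
Remaining roots from the quadratic factor 1 + (-0.19) z + (-1.46) z^2:
  Set 1 + (-0.19) z + (-1.46) z^2 = 0, i.e. a z^2 + b z + c = 0 with a = -1.46, b = -0.19, c = 1.
  Discriminant D = b^2 - 4ac = (-0.19)^2 - 4*(-1.46)*1 = 0.0361 - (-5.84) = 5.8761.
  D >= 0, so the roots are real: z = (-b +/- sqrt(D)) / (2a) = (0.19 +/- 2.424067) / (-2.92).
    z_1 = (0.19 + 2.424067) / (-2.92) = -0.8952,   |z_1| = 0.8952.
    z_2 = (0.19 - 2.424067) / (-2.92) = 0.7651,   |z_2| = 0.7651.
Moduli of all roots: 0.6250, 0.8952, 0.7651.
All moduli strictly greater than 1? No.
Verdict: Not invertible.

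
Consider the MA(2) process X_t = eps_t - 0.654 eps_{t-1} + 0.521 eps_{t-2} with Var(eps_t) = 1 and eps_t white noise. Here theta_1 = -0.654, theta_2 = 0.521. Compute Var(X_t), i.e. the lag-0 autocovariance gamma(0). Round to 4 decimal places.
\gamma(0) = 1.6992

For an MA(q) process X_t = eps_t + sum_i theta_i eps_{t-i} with
Var(eps_t) = sigma^2, the variance is
  gamma(0) = sigma^2 * (1 + sum_i theta_i^2).
  sum_i theta_i^2 = (-0.654)^2 + (0.521)^2 = 0.427716 + 0.271441 = 0.699157.
  gamma(0) = 1 * (1 + 0.699157) = 1 * 1.699157 = 1.699157, which rounds to 1.6992.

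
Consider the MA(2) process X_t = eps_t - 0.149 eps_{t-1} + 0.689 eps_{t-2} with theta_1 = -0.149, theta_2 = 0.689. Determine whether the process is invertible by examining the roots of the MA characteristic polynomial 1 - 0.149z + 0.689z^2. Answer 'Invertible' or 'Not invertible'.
\text{Invertible}

The MA(q) characteristic polynomial is P(z) = 1 - 0.149z + 0.689z^2.
Invertibility requires all roots to lie outside the unit circle, i.e. |z| > 1 for every root.
Set 1 + (-0.149) z + (0.689) z^2 = 0, i.e. a z^2 + b z + c = 0 with a = 0.689, b = -0.149, c = 1.
Discriminant D = b^2 - 4ac = (-0.149)^2 - 4*(0.689)*1 = 0.022201 - (2.756) = -2.733799.
D < 0, so the roots are the complex-conjugate pair z = (-b +/- i sqrt(-D)) / (2a) = 0.1081 +/- 1.1999i.
For a conjugate pair |z|^2 = z * conj(z) = (product of roots) = c/a = 1/(0.689) = 1.451379, so |z| = sqrt(1.451379) = 1.2047 for both roots.
Moduli of all roots: 1.2047, 1.2047.
All moduli strictly greater than 1? Yes.
Verdict: Invertible.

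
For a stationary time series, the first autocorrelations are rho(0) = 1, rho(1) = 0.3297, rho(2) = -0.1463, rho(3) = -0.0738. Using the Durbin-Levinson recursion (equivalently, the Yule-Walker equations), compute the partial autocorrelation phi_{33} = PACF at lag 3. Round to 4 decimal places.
\phi_{33} = 0.1009

The PACF at lag k is phi_{kk}, the last component of the solution
to the Yule-Walker system G_k phi = r_k where
  (G_k)_{ij} = rho(|i - j|), (r_k)_i = rho(i), i,j = 1..k.
Equivalently, Durbin-Levinson gives phi_{kk} iteratively:
  phi_{11} = rho(1)
  phi_{kk} = [rho(k) - sum_{j=1..k-1} phi_{k-1,j} rho(k-j)]
            / [1 - sum_{j=1..k-1} phi_{k-1,j} rho(j)],
  phi_{k,j} = phi_{k-1,j} - phi_{kk} phi_{k-1,k-j},  j = 1..k-1.
Step k = 1:
  phi_11 = rho(1) = 0.3297.
Step k = 2:
  phi_22 = [rho(2) - phi_11 rho(1)] / [1 - phi_11 rho(1)] = [-0.1463 - (0.3297)(0.3297)] / [1 - (0.3297)(0.3297)]
         = -0.25500209 / 0.89129791 = -0.286102.
  Update: phi_21 = phi_11 - phi_22 phi_11 = 0.3297 - (-0.286102)(0.3297) = 0.424028.
Step k = 3:
  phi_33 = [rho(3) - phi_21 rho(2) - phi_22 rho(1)] / [1 - phi_21 rho(1) - phi_22 rho(2)]
    numerator   = -0.0738 - (0.424028)(-0.1463) - (-0.286102)(0.3297) = 0.08256309
    denominator = 1 - (0.424028)(0.3297) - (-0.286102)(-0.1463) = 0.81834131
  phi_33 = 0.08256309 / 0.81834131 = 0.1009.
Therefore phi_{33} = 0.1009.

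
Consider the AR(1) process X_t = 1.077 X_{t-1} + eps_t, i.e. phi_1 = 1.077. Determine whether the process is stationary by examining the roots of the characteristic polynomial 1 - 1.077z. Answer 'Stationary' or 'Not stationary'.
\text{Not stationary}

The AR(p) characteristic polynomial is P(z) = 1 - 1.077z.
Stationarity requires all roots to lie outside the unit circle, i.e. |z| > 1 for every root.
This is linear in z: 1 + (-1.077) z = 0  =>  z = -1/(-1.077) = 0.928505,  |z| = 0.928505.
Moduli of all roots: 0.9285.
All moduli strictly greater than 1? No.
Verdict: Not stationary.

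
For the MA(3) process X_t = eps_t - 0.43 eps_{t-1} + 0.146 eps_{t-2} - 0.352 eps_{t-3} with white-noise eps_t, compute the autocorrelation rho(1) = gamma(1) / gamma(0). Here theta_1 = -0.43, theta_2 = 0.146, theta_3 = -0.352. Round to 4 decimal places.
\rho(1) = -0.4091

For an MA(q) process with theta_0 = 1, the autocovariance is
  gamma(k) = sigma^2 * sum_{i=0..q-k} theta_i * theta_{i+k},
and rho(k) = gamma(k) / gamma(0). Sigma^2 cancels.
  numerator   = (1)*(-0.43) + (-0.43)*(0.146) + (0.146)*(-0.352) = -0.544172.
  denominator = (1)^2 + (-0.43)^2 + (0.146)^2 + (-0.352)^2 = 1.33012.
  rho(1) = -0.544172 / 1.33012 = -0.4091.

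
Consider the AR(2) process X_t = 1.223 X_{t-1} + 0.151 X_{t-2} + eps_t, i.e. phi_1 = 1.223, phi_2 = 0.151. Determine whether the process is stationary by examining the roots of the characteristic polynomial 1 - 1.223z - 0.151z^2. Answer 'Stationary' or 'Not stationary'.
\text{Not stationary}

The AR(p) characteristic polynomial is P(z) = 1 - 1.223z - 0.151z^2.
Stationarity requires all roots to lie outside the unit circle, i.e. |z| > 1 for every root.
Set 1 + (-1.223) z + (-0.151) z^2 = 0, i.e. a z^2 + b z + c = 0 with a = -0.151, b = -1.223, c = 1.
Discriminant D = b^2 - 4ac = (-1.223)^2 - 4*(-0.151)*1 = 1.495729 - (-0.604) = 2.099729.
D >= 0, so the roots are real: z = (-b +/- sqrt(D)) / (2a) = (1.223 +/- 1.449044) / (-0.302).
  z_1 = (1.223 + 1.449044) / (-0.302) = -8.8478,   |z_1| = 8.8478.
  z_2 = (1.223 - 1.449044) / (-0.302) = 0.7485,   |z_2| = 0.7485.
Moduli of all roots: 8.8478, 0.7485.
All moduli strictly greater than 1? No.
Verdict: Not stationary.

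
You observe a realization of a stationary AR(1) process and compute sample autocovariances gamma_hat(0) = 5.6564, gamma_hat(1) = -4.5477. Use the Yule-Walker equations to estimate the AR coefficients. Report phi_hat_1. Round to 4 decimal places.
\hat\phi_{1} = -0.8040

The Yule-Walker equations for an AR(p) process read, in matrix form,
  Gamma_p phi = r_p,   with   (Gamma_p)_{ij} = gamma(|i - j|),
                       (r_p)_i = gamma(i),   i,j = 1..p.
Substitute the sample gammas (Toeplitz matrix and right-hand side of size 1):
  Gamma_p = [[5.6564]]
  r_p     = [-4.5477]
With p = 1 this is the single equation gamma(0) phi_1 = gamma(1):
  phi_hat_1 = gamma(1) / gamma(0) = -4.5477 / 5.6564 = -0.8040.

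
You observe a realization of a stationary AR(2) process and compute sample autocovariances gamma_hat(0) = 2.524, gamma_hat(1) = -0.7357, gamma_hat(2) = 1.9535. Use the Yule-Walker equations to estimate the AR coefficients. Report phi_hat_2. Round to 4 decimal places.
\hat\phi_{2} = 0.7530

The Yule-Walker equations for an AR(p) process read, in matrix form,
  Gamma_p phi = r_p,   with   (Gamma_p)_{ij} = gamma(|i - j|),
                       (r_p)_i = gamma(i),   i,j = 1..p.
Substitute the sample gammas (Toeplitz matrix and right-hand side of size 2):
  Gamma_p = [[2.524, -0.7357], [-0.7357, 2.524]]
  r_p     = [-0.7357, 1.9535]
Written out:
  2.524 phi_1 - 0.7357 phi_2 = -0.7357
  -0.7357 phi_1 + 2.524 phi_2 = 1.9535
Solve by Cramer's rule:
  det = gamma(0)^2 - gamma(1)^2 = (2.524)^2 - (-0.7357)^2 = 6.370576 - 0.54125449 = 5.82932151
  phi_hat_1 = [gamma(1) gamma(0) - gamma(1) gamma(2)] / det = [(-0.7357)(2.524) - (-0.7357)(1.9535)] / 5.82932151 = -0.41971685 / 5.82932151 = -0.072
  phi_hat_2 = [gamma(0) gamma(2) - gamma(1)^2] / det = [(2.524)(1.9535) - (-0.7357)^2] / 5.82932151 = 4.38937951 / 5.82932151 = 0.753
So phi_hat = [-0.0720, 0.7530].
Therefore phi_hat_2 = 0.7530.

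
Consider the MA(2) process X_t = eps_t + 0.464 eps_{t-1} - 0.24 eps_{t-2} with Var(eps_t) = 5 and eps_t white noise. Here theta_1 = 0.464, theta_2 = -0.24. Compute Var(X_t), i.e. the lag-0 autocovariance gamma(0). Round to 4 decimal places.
\gamma(0) = 6.3645

For an MA(q) process X_t = eps_t + sum_i theta_i eps_{t-i} with
Var(eps_t) = sigma^2, the variance is
  gamma(0) = sigma^2 * (1 + sum_i theta_i^2).
  sum_i theta_i^2 = (0.464)^2 + (-0.24)^2 = 0.215296 + 0.0576 = 0.272896.
  gamma(0) = 5 * (1 + 0.272896) = 5 * 1.272896 = 6.36448, which rounds to 6.3645.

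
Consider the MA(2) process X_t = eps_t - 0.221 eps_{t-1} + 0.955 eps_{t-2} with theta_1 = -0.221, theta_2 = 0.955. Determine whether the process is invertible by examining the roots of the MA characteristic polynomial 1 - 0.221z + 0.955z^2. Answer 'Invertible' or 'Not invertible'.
\text{Invertible}

The MA(q) characteristic polynomial is P(z) = 1 - 0.221z + 0.955z^2.
Invertibility requires all roots to lie outside the unit circle, i.e. |z| > 1 for every root.
Set 1 + (-0.221) z + (0.955) z^2 = 0, i.e. a z^2 + b z + c = 0 with a = 0.955, b = -0.221, c = 1.
Discriminant D = b^2 - 4ac = (-0.221)^2 - 4*(0.955)*1 = 0.048841 - (3.82) = -3.771159.
D < 0, so the roots are the complex-conjugate pair z = (-b +/- i sqrt(-D)) / (2a) = 0.1157 +/- 1.0167i.
For a conjugate pair |z|^2 = z * conj(z) = (product of roots) = c/a = 1/(0.955) = 1.04712, so |z| = sqrt(1.04712) = 1.0233 for both roots.
Moduli of all roots: 1.0233, 1.0233.
All moduli strictly greater than 1? Yes.
Verdict: Invertible.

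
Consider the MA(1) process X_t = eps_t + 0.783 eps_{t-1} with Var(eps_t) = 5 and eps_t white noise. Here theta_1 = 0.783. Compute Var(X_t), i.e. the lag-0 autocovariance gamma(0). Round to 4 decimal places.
\gamma(0) = 8.0654

For an MA(q) process X_t = eps_t + sum_i theta_i eps_{t-i} with
Var(eps_t) = sigma^2, the variance is
  gamma(0) = sigma^2 * (1 + sum_i theta_i^2).
  sum_i theta_i^2 = (0.783)^2 = 0.613089.
  gamma(0) = 5 * (1 + 0.613089) = 5 * 1.613089 = 8.065445, which rounds to 8.0654.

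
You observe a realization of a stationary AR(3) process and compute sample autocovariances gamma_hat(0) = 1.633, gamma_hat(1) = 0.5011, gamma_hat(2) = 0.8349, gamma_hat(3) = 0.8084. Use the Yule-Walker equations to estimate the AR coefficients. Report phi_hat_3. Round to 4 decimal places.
\hat\phi_{3} = 0.3770

The Yule-Walker equations for an AR(p) process read, in matrix form,
  Gamma_p phi = r_p,   with   (Gamma_p)_{ij} = gamma(|i - j|),
                       (r_p)_i = gamma(i),   i,j = 1..p.
Substitute the sample gammas (Toeplitz matrix and right-hand side of size 3):
  Gamma_p = [[1.633, 0.5011, 0.8349], [0.5011, 1.633, 0.5011], [0.8349, 0.5011, 1.633]]
  r_p     = [0.5011, 0.8349, 0.8084]
Written out (R1..R3):
  (R1) 1.633 phi_1 + 0.5011 phi_2 + 0.8349 phi_3 = 0.5011
  (R2) 0.5011 phi_1 + 1.633 phi_2 + 0.5011 phi_3 = 0.8349
  (R3) 0.8349 phi_1 + 0.5011 phi_2 + 1.633 phi_3 = 0.8084
Gaussian elimination:
  R2 <- R2 - (0.5011/1.633) R1 = R2 - (0.306859) R1:  1.479233 phi_2 + 0.244904 phi_3 = 0.681133
  R3 <- R3 - (0.8349/1.633) R1 = R3 - (0.511268) R1:  0.244904 phi_2 + 1.206143 phi_3 = 0.552204
  R3 <- R3 - (0.244904/1.479233) R2 = R3 - (0.165561) R2:  1.165596 phi_3 = 0.439434
Back-substitution:
  phi_hat_3 = 0.439434 / 1.165596 = 0.377004
  phi_hat_2 = (0.681133 - (0.244904)(0.377004)) / 1.479233 = 0.398046
  phi_hat_1 = (0.5011 - (0.5011)(0.398046) - (0.8349)(0.377004)) / 1.633 = -0.008035
So phi_hat = [-0.0080, 0.3980, 0.3770].
Therefore phi_hat_3 = 0.3770.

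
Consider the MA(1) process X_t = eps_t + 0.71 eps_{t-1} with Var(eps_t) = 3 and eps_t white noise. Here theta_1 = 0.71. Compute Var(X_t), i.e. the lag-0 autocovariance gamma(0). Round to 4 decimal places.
\gamma(0) = 4.5123

For an MA(q) process X_t = eps_t + sum_i theta_i eps_{t-i} with
Var(eps_t) = sigma^2, the variance is
  gamma(0) = sigma^2 * (1 + sum_i theta_i^2).
  sum_i theta_i^2 = (0.71)^2 = 0.5041.
  gamma(0) = 3 * (1 + 0.5041) = 3 * 1.5041 = 4.5123.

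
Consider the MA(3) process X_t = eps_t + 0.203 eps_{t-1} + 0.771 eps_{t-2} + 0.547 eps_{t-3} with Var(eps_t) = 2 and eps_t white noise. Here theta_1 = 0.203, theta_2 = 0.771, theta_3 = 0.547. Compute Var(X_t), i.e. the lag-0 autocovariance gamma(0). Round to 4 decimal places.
\gamma(0) = 3.8697

For an MA(q) process X_t = eps_t + sum_i theta_i eps_{t-i} with
Var(eps_t) = sigma^2, the variance is
  gamma(0) = sigma^2 * (1 + sum_i theta_i^2).
  sum_i theta_i^2 = (0.203)^2 + (0.771)^2 + (0.547)^2 = 0.041209 + 0.594441 + 0.299209 = 0.934859.
  gamma(0) = 2 * (1 + 0.934859) = 2 * 1.934859 = 3.869718, which rounds to 3.8697.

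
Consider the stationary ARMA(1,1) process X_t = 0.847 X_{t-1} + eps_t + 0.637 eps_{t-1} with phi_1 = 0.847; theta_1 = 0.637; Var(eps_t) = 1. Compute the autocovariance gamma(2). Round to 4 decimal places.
\gamma(2) = 6.8478

Multiply the model equation by X_{t-k} and take expectations. With theta_0 = psi_0 = 1 and psi_j the MA(infinity) weights, this gives
  gamma(k) - sum_i phi_i gamma(k-i) = c_k,
  c_k = sigma^2 * sum_{j=k..q} theta_j psi_{j-k}   (c_k = 0 for k > q),
using gamma(-m) = gamma(m).
psi-weights needed (psi_j = theta_j + sum_i phi_i psi_{j-i}):
  psi_1 = theta_1 + phi_1 = 0.637 + (0.847) = 1.484
Right-hand sides:
  c_0 = sigma^2 (1 + theta_1 psi_1) = 1 * (1 + (0.637)(1.484)) = 1 * 1.945308 = 1.945308
  c_1 = sigma^2 theta_1 = 1 * (0.637) = 0.637
  c_2 = 0
Equations for k = 0 and k = 1 (AR order 1):
  gamma(0) = phi_1 gamma(1) + c_0
  gamma(1) = phi_1 gamma(0) + c_1
Substituting the second into the first: gamma(0) (1 - phi_1^2) = c_0 + phi_1 c_1, so
  gamma(0) = (c_0 + phi_1 c_1) / (1 - phi_1^2) = (1.945308 + (0.847)(0.637)) / (1 - (0.847)^2) = 2.484847 / 0.282591 = 8.793086.
  gamma(1) = phi_1 gamma(0) + c_1 = (0.847)(8.793086) + (0.637) = 8.084744.
For k = 2 (> q): gamma(2) = phi_1 gamma(1) = (0.847)(8.084744) = 6.847778.
Therefore gamma(2) = 6.8478 (to 4 decimal places).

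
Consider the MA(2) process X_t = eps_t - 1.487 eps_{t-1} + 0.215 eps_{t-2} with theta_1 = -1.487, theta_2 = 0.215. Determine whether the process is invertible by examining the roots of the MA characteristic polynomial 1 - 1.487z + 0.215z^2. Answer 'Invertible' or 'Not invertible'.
\text{Not invertible}

The MA(q) characteristic polynomial is P(z) = 1 - 1.487z + 0.215z^2.
Invertibility requires all roots to lie outside the unit circle, i.e. |z| > 1 for every root.
Set 1 + (-1.487) z + (0.215) z^2 = 0, i.e. a z^2 + b z + c = 0 with a = 0.215, b = -1.487, c = 1.
Discriminant D = b^2 - 4ac = (-1.487)^2 - 4*(0.215)*1 = 2.211169 - (0.86) = 1.351169.
D >= 0, so the roots are real: z = (-b +/- sqrt(D)) / (2a) = (1.487 +/- 1.162398) / (0.43).
  z_1 = (1.487 + 1.162398) / (0.43) = 6.1614,   |z_1| = 6.1614.
  z_2 = (1.487 - 1.162398) / (0.43) = 0.7549,   |z_2| = 0.7549.
Moduli of all roots: 6.1614, 0.7549.
All moduli strictly greater than 1? No.
Verdict: Not invertible.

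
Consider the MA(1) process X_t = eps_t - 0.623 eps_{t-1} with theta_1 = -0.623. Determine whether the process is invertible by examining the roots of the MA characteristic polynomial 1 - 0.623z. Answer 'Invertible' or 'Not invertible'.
\text{Invertible}

The MA(q) characteristic polynomial is P(z) = 1 - 0.623z.
Invertibility requires all roots to lie outside the unit circle, i.e. |z| > 1 for every root.
This is linear in z: 1 + (-0.623) z = 0  =>  z = -1/(-0.623) = 1.605136,  |z| = 1.605136.
Moduli of all roots: 1.6051.
All moduli strictly greater than 1? Yes.
Verdict: Invertible.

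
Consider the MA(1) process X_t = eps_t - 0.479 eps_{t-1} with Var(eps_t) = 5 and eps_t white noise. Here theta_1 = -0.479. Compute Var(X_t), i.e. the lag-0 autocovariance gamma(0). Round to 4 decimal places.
\gamma(0) = 6.1472

For an MA(q) process X_t = eps_t + sum_i theta_i eps_{t-i} with
Var(eps_t) = sigma^2, the variance is
  gamma(0) = sigma^2 * (1 + sum_i theta_i^2).
  sum_i theta_i^2 = (-0.479)^2 = 0.229441.
  gamma(0) = 5 * (1 + 0.229441) = 5 * 1.229441 = 6.147205, which rounds to 6.1472.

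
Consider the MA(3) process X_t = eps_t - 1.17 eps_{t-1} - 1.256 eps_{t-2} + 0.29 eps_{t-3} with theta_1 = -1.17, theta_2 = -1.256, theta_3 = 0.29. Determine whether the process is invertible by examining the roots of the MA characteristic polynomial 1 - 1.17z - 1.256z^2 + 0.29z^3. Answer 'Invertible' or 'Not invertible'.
\text{Not invertible}

The MA(q) characteristic polynomial is P(z) = 1 - 1.17z - 1.256z^2 + 0.29z^3.
Invertibility requires all roots to lie outside the unit circle, i.e. |z| > 1 for every root.
Degree 3: look for a simple real root z0 first, then factor out (1 - z/z0) and solve the remaining quadratic.
Testing z0 = 5: P(5) = 1 + (-1.17)(5) + (-1.256)(5)^2 + (0.29)(5)^3
  = 1 + (-5.85) + (-31.4) + (36.25) = 0.  So z_0 = 5 is a root, |z_0| = 5.
Divide out the factor (1 - 0.2 z) = (1 - z/z0) (since 1/z0 = 0.2):
  P(z) = (1 - 0.2 z)(1 + (-0.97) z + (-1.45) z^2)
  [check: z-coef -0.97 - (0.2) = -1.17; z^2-coef -1.45 - (0.2)(-0.97) = -1.256; z^3-coef -(0.2)(-1.45) = 0.29.]
Remaining roots from the quadratic factor 1 + (-0.97) z + (-1.45) z^2:
  Set 1 + (-0.97) z + (-1.45) z^2 = 0, i.e. a z^2 + b z + c = 0 with a = -1.45, b = -0.97, c = 1.
  Discriminant D = b^2 - 4ac = (-0.97)^2 - 4*(-1.45)*1 = 0.9409 - (-5.8) = 6.7409.
  D >= 0, so the roots are real: z = (-b +/- sqrt(D)) / (2a) = (0.97 +/- 2.596324) / (-2.9).
    z_1 = (0.97 + 2.596324) / (-2.9) = -1.2298,   |z_1| = 1.2298.
    z_2 = (0.97 - 2.596324) / (-2.9) = 0.5608,   |z_2| = 0.5608.
Moduli of all roots: 5.0000, 1.2298, 0.5608.
All moduli strictly greater than 1? No.
Verdict: Not invertible.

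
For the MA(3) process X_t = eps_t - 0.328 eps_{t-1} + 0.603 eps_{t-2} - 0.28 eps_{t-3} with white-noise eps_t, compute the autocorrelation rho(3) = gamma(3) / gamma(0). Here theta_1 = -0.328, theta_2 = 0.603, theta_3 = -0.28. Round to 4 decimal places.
\rho(3) = -0.1807

For an MA(q) process with theta_0 = 1, the autocovariance is
  gamma(k) = sigma^2 * sum_{i=0..q-k} theta_i * theta_{i+k},
and rho(k) = gamma(k) / gamma(0). Sigma^2 cancels.
  numerator   = (1)*(-0.28) = -0.28.
  denominator = (1)^2 + (-0.328)^2 + (0.603)^2 + (-0.28)^2 = 1.549593.
  rho(3) = -0.28 / 1.549593 = -0.1807.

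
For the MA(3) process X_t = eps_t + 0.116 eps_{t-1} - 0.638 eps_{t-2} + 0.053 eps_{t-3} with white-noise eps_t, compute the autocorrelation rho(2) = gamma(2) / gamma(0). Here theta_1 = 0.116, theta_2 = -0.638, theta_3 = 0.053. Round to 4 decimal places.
\rho(2) = -0.4439

For an MA(q) process with theta_0 = 1, the autocovariance is
  gamma(k) = sigma^2 * sum_{i=0..q-k} theta_i * theta_{i+k},
and rho(k) = gamma(k) / gamma(0). Sigma^2 cancels.
  numerator   = (1)*(-0.638) + (0.116)*(0.053) = -0.631852.
  denominator = (1)^2 + (0.116)^2 + (-0.638)^2 + (0.053)^2 = 1.423309.
  rho(2) = -0.631852 / 1.423309 = -0.4439.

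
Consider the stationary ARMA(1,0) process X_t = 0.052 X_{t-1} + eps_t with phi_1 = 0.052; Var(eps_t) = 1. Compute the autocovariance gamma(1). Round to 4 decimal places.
\gamma(1) = 0.0521

Multiply the model equation by X_{t-k} and take expectations. With theta_0 = psi_0 = 1 and psi_j the MA(infinity) weights, this gives
  gamma(k) - sum_i phi_i gamma(k-i) = c_k,
  c_k = sigma^2 * sum_{j=k..q} theta_j psi_{j-k}   (c_k = 0 for k > q),
using gamma(-m) = gamma(m).
Pure AR (q = 0): c_0 = sigma^2 = 1, c_k = 0 for k >= 1.
Equations for k = 0 and k = 1 (AR order 1):
  gamma(0) = phi_1 gamma(1) + c_0
  gamma(1) = phi_1 gamma(0) + c_1
Substituting the second into the first: gamma(0) (1 - phi_1^2) = c_0 + phi_1 c_1, so
  gamma(0) = c_0 / (1 - phi_1^2) = 1 / (1 - (0.052)^2) = 1 / 0.997296 = 1.002711.
  gamma(1) = phi_1 gamma(0) = (0.052)(1.002711) = 0.052141.
Therefore gamma(1) = 0.0521 (to 4 decimal places).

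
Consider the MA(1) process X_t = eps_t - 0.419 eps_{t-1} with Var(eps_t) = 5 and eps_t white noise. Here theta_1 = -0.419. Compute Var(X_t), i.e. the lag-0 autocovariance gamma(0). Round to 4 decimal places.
\gamma(0) = 5.8778

For an MA(q) process X_t = eps_t + sum_i theta_i eps_{t-i} with
Var(eps_t) = sigma^2, the variance is
  gamma(0) = sigma^2 * (1 + sum_i theta_i^2).
  sum_i theta_i^2 = (-0.419)^2 = 0.175561.
  gamma(0) = 5 * (1 + 0.175561) = 5 * 1.175561 = 5.877805, which rounds to 5.8778.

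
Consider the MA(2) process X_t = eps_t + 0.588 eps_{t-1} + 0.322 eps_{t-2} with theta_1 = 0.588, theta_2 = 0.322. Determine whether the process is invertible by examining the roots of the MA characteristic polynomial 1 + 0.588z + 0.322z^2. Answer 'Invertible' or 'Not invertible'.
\text{Invertible}

The MA(q) characteristic polynomial is P(z) = 1 + 0.588z + 0.322z^2.
Invertibility requires all roots to lie outside the unit circle, i.e. |z| > 1 for every root.
Set 1 + (0.588) z + (0.322) z^2 = 0, i.e. a z^2 + b z + c = 0 with a = 0.322, b = 0.588, c = 1.
Discriminant D = b^2 - 4ac = (0.588)^2 - 4*(0.322)*1 = 0.345744 - (1.288) = -0.942256.
D < 0, so the roots are the complex-conjugate pair z = (-b +/- i sqrt(-D)) / (2a) = -0.913 +/- 1.5073i.
For a conjugate pair |z|^2 = z * conj(z) = (product of roots) = c/a = 1/(0.322) = 3.10559, so |z| = sqrt(3.10559) = 1.7623 for both roots.
Moduli of all roots: 1.7623, 1.7623.
All moduli strictly greater than 1? Yes.
Verdict: Invertible.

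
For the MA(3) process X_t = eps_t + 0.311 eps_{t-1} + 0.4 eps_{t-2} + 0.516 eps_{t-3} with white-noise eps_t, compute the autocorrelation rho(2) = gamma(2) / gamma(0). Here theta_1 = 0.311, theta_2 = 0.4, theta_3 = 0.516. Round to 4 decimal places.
\rho(2) = 0.3680

For an MA(q) process with theta_0 = 1, the autocovariance is
  gamma(k) = sigma^2 * sum_{i=0..q-k} theta_i * theta_{i+k},
and rho(k) = gamma(k) / gamma(0). Sigma^2 cancels.
  numerator   = (1)*(0.4) + (0.311)*(0.516) = 0.560476.
  denominator = (1)^2 + (0.311)^2 + (0.4)^2 + (0.516)^2 = 1.522977.
  rho(2) = 0.560476 / 1.522977 = 0.3680.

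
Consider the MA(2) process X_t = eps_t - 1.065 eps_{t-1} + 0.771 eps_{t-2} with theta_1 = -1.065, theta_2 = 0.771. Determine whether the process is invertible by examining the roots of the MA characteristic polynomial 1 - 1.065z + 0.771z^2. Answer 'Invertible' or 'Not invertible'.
\text{Invertible}

The MA(q) characteristic polynomial is P(z) = 1 - 1.065z + 0.771z^2.
Invertibility requires all roots to lie outside the unit circle, i.e. |z| > 1 for every root.
Set 1 + (-1.065) z + (0.771) z^2 = 0, i.e. a z^2 + b z + c = 0 with a = 0.771, b = -1.065, c = 1.
Discriminant D = b^2 - 4ac = (-1.065)^2 - 4*(0.771)*1 = 1.134225 - (3.084) = -1.949775.
D < 0, so the roots are the complex-conjugate pair z = (-b +/- i sqrt(-D)) / (2a) = 0.6907 +/- 0.9055i.
For a conjugate pair |z|^2 = z * conj(z) = (product of roots) = c/a = 1/(0.771) = 1.297017, so |z| = sqrt(1.297017) = 1.1389 for both roots.
Moduli of all roots: 1.1389, 1.1389.
All moduli strictly greater than 1? Yes.
Verdict: Invertible.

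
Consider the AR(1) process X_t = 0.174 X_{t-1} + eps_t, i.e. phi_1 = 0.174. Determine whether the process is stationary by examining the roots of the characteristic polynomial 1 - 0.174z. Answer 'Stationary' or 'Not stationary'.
\text{Stationary}

The AR(p) characteristic polynomial is P(z) = 1 - 0.174z.
Stationarity requires all roots to lie outside the unit circle, i.e. |z| > 1 for every root.
This is linear in z: 1 + (-0.174) z = 0  =>  z = -1/(-0.174) = 5.747126,  |z| = 5.747126.
Moduli of all roots: 5.7471.
All moduli strictly greater than 1? Yes.
Verdict: Stationary.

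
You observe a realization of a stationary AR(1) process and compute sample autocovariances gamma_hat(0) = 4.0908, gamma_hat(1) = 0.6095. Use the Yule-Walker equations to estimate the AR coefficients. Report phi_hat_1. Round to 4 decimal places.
\hat\phi_{1} = 0.1490

The Yule-Walker equations for an AR(p) process read, in matrix form,
  Gamma_p phi = r_p,   with   (Gamma_p)_{ij} = gamma(|i - j|),
                       (r_p)_i = gamma(i),   i,j = 1..p.
Substitute the sample gammas (Toeplitz matrix and right-hand side of size 1):
  Gamma_p = [[4.0908]]
  r_p     = [0.6095]
With p = 1 this is the single equation gamma(0) phi_1 = gamma(1):
  phi_hat_1 = gamma(1) / gamma(0) = 0.6095 / 4.0908 = 0.1490.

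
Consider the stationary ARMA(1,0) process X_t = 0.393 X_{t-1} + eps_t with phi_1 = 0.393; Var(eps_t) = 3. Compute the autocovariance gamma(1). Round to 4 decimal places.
\gamma(1) = 1.3944

Multiply the model equation by X_{t-k} and take expectations. With theta_0 = psi_0 = 1 and psi_j the MA(infinity) weights, this gives
  gamma(k) - sum_i phi_i gamma(k-i) = c_k,
  c_k = sigma^2 * sum_{j=k..q} theta_j psi_{j-k}   (c_k = 0 for k > q),
using gamma(-m) = gamma(m).
Pure AR (q = 0): c_0 = sigma^2 = 3, c_k = 0 for k >= 1.
Equations for k = 0 and k = 1 (AR order 1):
  gamma(0) = phi_1 gamma(1) + c_0
  gamma(1) = phi_1 gamma(0) + c_1
Substituting the second into the first: gamma(0) (1 - phi_1^2) = c_0 + phi_1 c_1, so
  gamma(0) = c_0 / (1 - phi_1^2) = 3 / (1 - (0.393)^2) = 3 / 0.845551 = 3.547982.
  gamma(1) = phi_1 gamma(0) = (0.393)(3.547982) = 1.394357.
Therefore gamma(1) = 1.3944 (to 4 decimal places).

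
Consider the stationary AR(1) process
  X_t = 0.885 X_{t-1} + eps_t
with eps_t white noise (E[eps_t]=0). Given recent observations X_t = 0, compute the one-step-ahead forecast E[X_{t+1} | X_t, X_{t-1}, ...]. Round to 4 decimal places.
E[X_{t+1} \mid \mathcal F_t] = 0.0000

For an AR(p) model X_t = c + sum_i phi_i X_{t-i} + eps_t, the
one-step-ahead conditional mean is
  E[X_{t+1} | X_t, ...] = c + sum_i phi_i X_{t+1-i}.
Substitute known values:
  E[X_{t+1} | ...] = (0.885) * (0)
                   = 0.0000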